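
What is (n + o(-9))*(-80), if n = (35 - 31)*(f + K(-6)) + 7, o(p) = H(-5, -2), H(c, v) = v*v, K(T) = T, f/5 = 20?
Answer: -30960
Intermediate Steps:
f = 100 (f = 5*20 = 100)
H(c, v) = v**2
o(p) = 4 (o(p) = (-2)**2 = 4)
n = 383 (n = (35 - 31)*(100 - 6) + 7 = 4*94 + 7 = 376 + 7 = 383)
(n + o(-9))*(-80) = (383 + 4)*(-80) = 387*(-80) = -30960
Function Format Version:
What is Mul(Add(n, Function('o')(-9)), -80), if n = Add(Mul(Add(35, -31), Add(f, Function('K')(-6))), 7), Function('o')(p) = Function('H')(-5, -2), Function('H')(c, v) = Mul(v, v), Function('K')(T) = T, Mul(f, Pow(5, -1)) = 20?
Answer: -30960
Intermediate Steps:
f = 100 (f = Mul(5, 20) = 100)
Function('H')(c, v) = Pow(v, 2)
Function('o')(p) = 4 (Function('o')(p) = Pow(-2, 2) = 4)
n = 383 (n = Add(Mul(Add(35, -31), Add(100, -6)), 7) = Add(Mul(4, 94), 7) = Add(376, 7) = 383)
Mul(Add(n, Function('o')(-9)), -80) = Mul(Add(383, 4), -80) = Mul(387, -80) = -30960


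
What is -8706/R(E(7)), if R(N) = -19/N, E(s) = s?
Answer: 60942/19 ≈ 3207.5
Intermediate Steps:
-8706/R(E(7)) = -8706/((-19/7)) = -8706/((-19*⅐)) = -8706/(-19/7) = -8706*(-7/19) = 60942/19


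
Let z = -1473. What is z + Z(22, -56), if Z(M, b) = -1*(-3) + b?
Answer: -1526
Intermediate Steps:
Z(M, b) = 3 + b
z + Z(22, -56) = -1473 + (3 - 56) = -1473 - 53 = -1526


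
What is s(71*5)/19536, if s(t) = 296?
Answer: 1/66 ≈ 0.015152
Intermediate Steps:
s(71*5)/19536 = 296/19536 = 296*(1/19536) = 1/66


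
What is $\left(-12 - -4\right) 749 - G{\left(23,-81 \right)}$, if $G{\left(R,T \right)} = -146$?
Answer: $-5846$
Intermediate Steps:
$\left(-12 - -4\right) 749 - G{\left(23,-81 \right)} = \left(-12 - -4\right) 749 - -146 = \left(-12 + 4\right) 749 + 146 = \left(-8\right) 749 + 146 = -5992 + 146 = -5846$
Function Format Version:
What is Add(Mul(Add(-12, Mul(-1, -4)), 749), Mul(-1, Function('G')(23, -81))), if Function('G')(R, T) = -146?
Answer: -5846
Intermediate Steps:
Add(Mul(Add(-12, Mul(-1, -4)), 749), Mul(-1, Function('G')(23, -81))) = Add(Mul(Add(-12, Mul(-1, -4)), 749), Mul(-1, -146)) = Add(Mul(Add(-12, 4), 749), 146) = Add(Mul(-8, 749), 146) = Add(-5992, 146) = -5846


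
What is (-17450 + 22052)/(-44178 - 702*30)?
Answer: -767/10873 ≈ -0.070542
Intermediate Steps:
(-17450 + 22052)/(-44178 - 702*30) = 4602/(-44178 - 21060) = 4602/(-65238) = 4602*(-1/65238) = -767/10873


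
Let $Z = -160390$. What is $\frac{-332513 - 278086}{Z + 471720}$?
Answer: $- \frac{610599}{311330} \approx -1.9613$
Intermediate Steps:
$\frac{-332513 - 278086}{Z + 471720} = \frac{-332513 - 278086}{-160390 + 471720} = - \frac{610599}{311330}$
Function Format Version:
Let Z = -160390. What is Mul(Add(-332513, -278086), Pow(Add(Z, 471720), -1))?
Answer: Rational(-610599, 311330) ≈ -1.9613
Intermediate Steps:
Mul(Add(-332513, -278086), Pow(Add(Z, 471720), -1)) = Mul(Add(-332513, -278086), Pow(Add(-160390, 471720), -1)) = Mul(-610599, Pow(311330, -1)) = Mul(-610599, Rational(1, 311330)) = Rational(-610599, 311330)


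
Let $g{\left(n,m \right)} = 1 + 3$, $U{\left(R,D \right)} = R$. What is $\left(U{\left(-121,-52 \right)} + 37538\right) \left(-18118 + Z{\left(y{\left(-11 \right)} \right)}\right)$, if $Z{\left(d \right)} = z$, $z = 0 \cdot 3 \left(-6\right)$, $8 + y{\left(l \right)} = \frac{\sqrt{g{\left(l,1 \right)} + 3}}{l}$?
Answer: $-677921206$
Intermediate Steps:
$g{\left(n,m \right)} = 4$
$y{\left(l \right)} = -8 + \frac{\sqrt{7}}{l}$ ($y{\left(l \right)} = -8 + \frac{\sqrt{4 + 3}}{l} = -8 + \frac{\sqrt{7}}{l}$)
$z = 0$ ($z = 0 \left(-6\right) = 0$)
$Z{\left(d \right)} = 0$
$\left(U{\left(-121,-52 \right)} + 37538\right) \left(-18118 + Z{\left(y{\left(-11 \right)} \right)}\right) = \left(-121 + 37538\right) \left(-18118 + 0\right) = 37417 \left(-18118\right) = -677921206$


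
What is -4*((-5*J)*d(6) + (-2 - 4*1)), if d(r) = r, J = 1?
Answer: 144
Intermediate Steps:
-4*((-5*J)*d(6) + (-2 - 4*1)) = -4*(-5*1*6 + (-2 - 4*1)) = -4*(-5*6 + (-2 - 4)) = -4*(-30 - 6) = -4*(-36) = 144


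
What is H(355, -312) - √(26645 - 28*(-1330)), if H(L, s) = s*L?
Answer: -110760 - √63885 ≈ -1.1101e+5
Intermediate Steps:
H(L, s) = L*s
H(355, -312) - √(26645 - 28*(-1330)) = 355*(-312) - √(26645 - 28*(-1330)) = -110760 - √(26645 + 37240) = -110760 - √63885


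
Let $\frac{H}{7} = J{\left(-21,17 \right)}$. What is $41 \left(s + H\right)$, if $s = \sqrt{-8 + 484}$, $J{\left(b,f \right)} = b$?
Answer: $-6027 + 82 \sqrt{119} \approx -5132.5$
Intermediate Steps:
$H = -147$ ($H = 7 \left(-21\right) = -147$)
$s = 2 \sqrt{119}$ ($s = \sqrt{476} = 2 \sqrt{119} \approx 21.817$)
$41 \left(s + H\right) = 41 \left(2 \sqrt{119} - 147\right) = 41 \left(-147 + 2 \sqrt{119}\right) = -6027 + 82 \sqrt{119}$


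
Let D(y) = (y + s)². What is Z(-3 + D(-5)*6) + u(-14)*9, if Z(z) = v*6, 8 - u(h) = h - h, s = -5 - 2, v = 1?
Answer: 78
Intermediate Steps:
s = -7
D(y) = (-7 + y)² (D(y) = (y - 7)² = (-7 + y)²)
u(h) = 8 (u(h) = 8 - (h - h) = 8 - 1*0 = 8 + 0 = 8)
Z(z) = 6 (Z(z) = 1*6 = 6)
Z(-3 + D(-5)*6) + u(-14)*9 = 6 + 8*9 = 6 + 72 = 78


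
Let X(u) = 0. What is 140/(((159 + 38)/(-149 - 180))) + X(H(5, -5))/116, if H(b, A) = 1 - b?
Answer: -46060/197 ≈ -233.81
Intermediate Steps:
140/(((159 + 38)/(-149 - 180))) + X(H(5, -5))/116 = 140/(((159 + 38)/(-149 - 180))) + 0/116 = 140/((197/(-329))) + 0*(1/116) = 140/((197*(-1/329))) + 0 = 140/(-197/329) + 0 = 140*(-329/197) + 0 = -46060/197 + 0 = -46060/197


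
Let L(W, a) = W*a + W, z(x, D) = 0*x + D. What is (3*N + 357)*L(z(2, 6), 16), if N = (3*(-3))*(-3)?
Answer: 44676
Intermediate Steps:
z(x, D) = D (z(x, D) = 0 + D = D)
N = 27 (N = -9*(-3) = 27)
L(W, a) = W + W*a
(3*N + 357)*L(z(2, 6), 16) = (3*27 + 357)*(6*(1 + 16)) = (81 + 357)*(6*17) = 438*102 = 44676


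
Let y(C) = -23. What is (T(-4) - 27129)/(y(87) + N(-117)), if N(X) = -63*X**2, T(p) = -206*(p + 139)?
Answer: 54939/862430 ≈ 0.063703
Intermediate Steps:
T(p) = -28634 - 206*p (T(p) = -206*(139 + p) = -28634 - 206*p)
(T(-4) - 27129)/(y(87) + N(-117)) = ((-28634 - 206*(-4)) - 27129)/(-23 - 63*(-117)**2) = ((-28634 + 824) - 27129)/(-23 - 63*13689) = (-27810 - 27129)/(-23 - 862407) = -54939/(-862430) = -54939*(-1/862430) = 54939/862430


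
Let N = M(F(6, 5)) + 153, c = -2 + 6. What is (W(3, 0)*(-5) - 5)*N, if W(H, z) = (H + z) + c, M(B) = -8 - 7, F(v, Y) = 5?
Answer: -5520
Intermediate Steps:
M(B) = -15
c = 4
W(H, z) = 4 + H + z (W(H, z) = (H + z) + 4 = 4 + H + z)
N = 138 (N = -15 + 153 = 138)
(W(3, 0)*(-5) - 5)*N = ((4 + 3 + 0)*(-5) - 5)*138 = (7*(-5) - 5)*138 = (-35 - 5)*138 = -40*138 = -5520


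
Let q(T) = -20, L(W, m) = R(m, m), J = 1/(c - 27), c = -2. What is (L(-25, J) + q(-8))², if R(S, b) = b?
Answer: 337561/841 ≈ 401.38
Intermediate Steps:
J = -1/29 (J = 1/(-2 - 27) = 1/(-29) = -1/29 ≈ -0.034483)
L(W, m) = m
(L(-25, J) + q(-8))² = (-1/29 - 20)² = (-581/29)² = 337561/841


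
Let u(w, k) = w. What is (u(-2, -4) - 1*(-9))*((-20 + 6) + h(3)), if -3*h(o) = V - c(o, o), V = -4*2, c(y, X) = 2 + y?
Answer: -203/3 ≈ -67.667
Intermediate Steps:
V = -8
h(o) = 10/3 + o/3 (h(o) = -(-8 - (2 + o))/3 = -(-8 + (-2 - o))/3 = -(-10 - o)/3 = 10/3 + o/3)
(u(-2, -4) - 1*(-9))*((-20 + 6) + h(3)) = (-2 - 1*(-9))*((-20 + 6) + (10/3 + (⅓)*3)) = (-2 + 9)*(-14 + (10/3 + 1)) = 7*(-14 + 13/3) = 7*(-29/3) = -203/3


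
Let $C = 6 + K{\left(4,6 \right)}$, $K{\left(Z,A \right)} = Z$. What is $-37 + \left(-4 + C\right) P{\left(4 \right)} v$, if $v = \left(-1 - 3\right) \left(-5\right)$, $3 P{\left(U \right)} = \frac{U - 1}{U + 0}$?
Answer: $-7$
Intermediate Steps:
$P{\left(U \right)} = \frac{-1 + U}{3 U}$ ($P{\left(U \right)} = \frac{\left(U - 1\right) \frac{1}{U + 0}}{3} = \frac{\left(-1 + U\right) \frac{1}{U}}{3} = \frac{\frac{1}{U} \left(-1 + U\right)}{3} = \frac{-1 + U}{3 U}$)
$v = 20$ ($v = \left(-4\right) \left(-5\right) = 20$)
$C = 10$ ($C = 6 + 4 = 10$)
$-37 + \left(-4 + C\right) P{\left(4 \right)} v = -37 + \left(-4 + 10\right) \frac{-1 + 4}{3 \cdot 4} \cdot 20 = -37 + 6 \cdot \frac{1}{3} \cdot \frac{1}{4} \cdot 3 \cdot 20 = -37 + 6 \cdot \frac{1}{4} \cdot 20 = -37 + \frac{3}{2} \cdot 20 = -37 + 30 = -7$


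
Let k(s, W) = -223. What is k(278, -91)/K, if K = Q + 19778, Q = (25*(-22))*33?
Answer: -223/1628 ≈ -0.13698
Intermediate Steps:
Q = -18150 (Q = -550*33 = -18150)
K = 1628 (K = -18150 + 19778 = 1628)
k(278, -91)/K = -223/1628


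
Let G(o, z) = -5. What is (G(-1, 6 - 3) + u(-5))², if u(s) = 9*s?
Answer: 2500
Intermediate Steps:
(G(-1, 6 - 3) + u(-5))² = (-5 + 9*(-5))² = (-5 - 45)² = (-50)² = 2500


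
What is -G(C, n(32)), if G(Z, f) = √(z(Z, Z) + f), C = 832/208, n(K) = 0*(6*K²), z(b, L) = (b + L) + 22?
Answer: -√30 ≈ -5.4772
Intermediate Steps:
z(b, L) = 22 + L + b (z(b, L) = (L + b) + 22 = 22 + L + b)
n(K) = 0
C = 4 (C = 832*(1/208) = 4)
G(Z, f) = √(22 + f + 2*Z) (G(Z, f) = √((22 + Z + Z) + f) = √((22 + 2*Z) + f) = √(22 + f + 2*Z))
-G(C, n(32)) = -√(22 + 0 + 2*4) = -√(22 + 0 + 8) = -√30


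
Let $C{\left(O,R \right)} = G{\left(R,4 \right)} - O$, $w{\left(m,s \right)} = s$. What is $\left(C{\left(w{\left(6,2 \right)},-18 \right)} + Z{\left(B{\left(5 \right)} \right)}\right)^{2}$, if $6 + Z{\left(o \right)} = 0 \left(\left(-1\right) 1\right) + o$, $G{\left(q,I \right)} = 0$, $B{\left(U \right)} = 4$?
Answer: $16$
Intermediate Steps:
$C{\left(O,R \right)} = - O$ ($C{\left(O,R \right)} = 0 - O = - O$)
$Z{\left(o \right)} = -6 + o$ ($Z{\left(o \right)} = -6 + \left(0 \left(\left(-1\right) 1\right) + o\right) = -6 + \left(0 \left(-1\right) + o\right) = -6 + \left(0 + o\right) = -6 + o$)
$\left(C{\left(w{\left(6,2 \right)},-18 \right)} + Z{\left(B{\left(5 \right)} \right)}\right)^{2} = \left(\left(-1\right) 2 + \left(-6 + 4\right)\right)^{2} = \left(-2 - 2\right)^{2} = \left(-4\right)^{2} = 16$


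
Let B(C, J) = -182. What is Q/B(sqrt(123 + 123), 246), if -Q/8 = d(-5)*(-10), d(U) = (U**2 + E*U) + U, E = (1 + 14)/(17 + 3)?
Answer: -50/7 ≈ -7.1429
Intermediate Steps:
E = 3/4 (E = 15/20 = 15*(1/20) = 3/4 ≈ 0.75000)
d(U) = U**2 + 7*U/4 (d(U) = (U**2 + 3*U/4) + U = U**2 + 7*U/4)
Q = 1300 (Q = -8*(1/4)*(-5)*(7 + 4*(-5))*(-10) = -8*(1/4)*(-5)*(7 - 20)*(-10) = -8*(1/4)*(-5)*(-13)*(-10) = -130*(-10) = -8*(-325/2) = 1300)
Q/B(sqrt(123 + 123), 246) = 1300/(-182) = 1300*(-1/182) = -50/7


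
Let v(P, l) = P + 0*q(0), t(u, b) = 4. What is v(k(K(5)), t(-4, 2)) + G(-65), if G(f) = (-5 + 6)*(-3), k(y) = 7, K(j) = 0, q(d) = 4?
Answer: 4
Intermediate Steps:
v(P, l) = P (v(P, l) = P + 0*4 = P + 0 = P)
G(f) = -3 (G(f) = 1*(-3) = -3)
v(k(K(5)), t(-4, 2)) + G(-65) = 7 - 3 = 4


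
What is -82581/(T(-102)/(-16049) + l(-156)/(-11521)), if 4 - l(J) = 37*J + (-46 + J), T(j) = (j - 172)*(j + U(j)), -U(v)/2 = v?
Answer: -15269270585349/226047986 ≈ -67549.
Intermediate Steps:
U(v) = -2*v
T(j) = -j*(-172 + j) (T(j) = (j - 172)*(j - 2*j) = (-172 + j)*(-j) = -j*(-172 + j))
l(J) = 50 - 38*J (l(J) = 4 - (37*J + (-46 + J)) = 4 - (-46 + 38*J) = 4 + (46 - 38*J) = 50 - 38*J)
-82581/(T(-102)/(-16049) + l(-156)/(-11521)) = -82581/(-102*(172 - 1*(-102))/(-16049) + (50 - 38*(-156))/(-11521)) = -82581/(-102*(172 + 102)*(-1/16049) + (50 + 5928)*(-1/11521)) = -82581/(-102*274*(-1/16049) + 5978*(-1/11521)) = -82581/(-27948*(-1/16049) - 5978/11521) = -82581/(27948/16049 - 5978/11521) = -82581/226047986/184900529 = -82581*184900529/226047986 = -15269270585349/226047986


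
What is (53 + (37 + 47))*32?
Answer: 4384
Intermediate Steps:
(53 + (37 + 47))*32 = (53 + 84)*32 = 137*32 = 4384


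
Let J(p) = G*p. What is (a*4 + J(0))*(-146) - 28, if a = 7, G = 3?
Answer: -4116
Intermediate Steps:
J(p) = 3*p
(a*4 + J(0))*(-146) - 28 = (7*4 + 3*0)*(-146) - 28 = (28 + 0)*(-146) - 28 = 28*(-146) - 28 = -4088 - 28 = -4116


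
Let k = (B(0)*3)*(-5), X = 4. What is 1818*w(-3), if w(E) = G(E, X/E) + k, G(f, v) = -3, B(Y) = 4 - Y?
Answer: -114534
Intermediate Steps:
k = -60 (k = ((4 - 1*0)*3)*(-5) = ((4 + 0)*3)*(-5) = (4*3)*(-5) = 12*(-5) = -60)
w(E) = -63 (w(E) = -3 - 60 = -63)
1818*w(-3) = 1818*(-63) = -114534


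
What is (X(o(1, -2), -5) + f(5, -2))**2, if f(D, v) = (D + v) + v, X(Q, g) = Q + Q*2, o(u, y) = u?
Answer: 16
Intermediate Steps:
X(Q, g) = 3*Q (X(Q, g) = Q + 2*Q = 3*Q)
f(D, v) = D + 2*v
(X(o(1, -2), -5) + f(5, -2))**2 = (3*1 + (5 + 2*(-2)))**2 = (3 + (5 - 4))**2 = (3 + 1)**2 = 4**2 = 16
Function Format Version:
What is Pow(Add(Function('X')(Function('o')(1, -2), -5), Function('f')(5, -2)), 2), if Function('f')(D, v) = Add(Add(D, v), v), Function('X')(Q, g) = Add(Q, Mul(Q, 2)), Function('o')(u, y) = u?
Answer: 16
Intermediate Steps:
Function('X')(Q, g) = Mul(3, Q) (Function('X')(Q, g) = Add(Q, Mul(2, Q)) = Mul(3, Q))
Function('f')(D, v) = Add(D, Mul(2, v))
Pow(Add(Function('X')(Function('o')(1, -2), -5), Function('f')(5, -2)), 2) = Pow(Add(Mul(3, 1), Add(5, Mul(2, -2))), 2) = Pow(Add(3, Add(5, -4)), 2) = Pow(Add(3, 1), 2) = Pow(4, 2) = 16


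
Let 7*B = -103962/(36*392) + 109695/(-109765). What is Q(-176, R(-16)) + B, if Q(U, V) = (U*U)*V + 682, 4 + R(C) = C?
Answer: -223669644489055/361434192 ≈ -6.1884e+5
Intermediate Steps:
R(C) = -4 + C
Q(U, V) = 682 + V*U**2 (Q(U, V) = U**2*V + 682 = V*U**2 + 682 = 682 + V*U**2)
B = -431980159/361434192 (B = (-103962/(36*392) + 109695/(-109765))/7 = (-103962/14112 + 109695*(-1/109765))/7 = (-103962*1/14112 - 21939/21953)/7 = (-17327/2352 - 21939/21953)/7 = (1/7)*(-431980159/51633456) = -431980159/361434192 ≈ -1.1952)
Q(-176, R(-16)) + B = (682 + (-4 - 16)*(-176)**2) - 431980159/361434192 = (682 - 20*30976) - 431980159/361434192 = (682 - 619520) - 431980159/361434192 = -618838 - 431980159/361434192 = -223669644489055/361434192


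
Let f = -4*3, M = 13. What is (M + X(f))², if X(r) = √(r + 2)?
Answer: (13 + I*√10)² ≈ 159.0 + 82.219*I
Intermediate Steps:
f = -12
X(r) = √(2 + r)
(M + X(f))² = (13 + √(2 - 12))² = (13 + √(-10))² = (13 + I*√10)²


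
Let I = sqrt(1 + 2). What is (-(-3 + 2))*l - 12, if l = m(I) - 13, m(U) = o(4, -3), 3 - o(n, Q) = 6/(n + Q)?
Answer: -28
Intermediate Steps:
I = sqrt(3) ≈ 1.7320
o(n, Q) = 3 - 6/(Q + n) (o(n, Q) = 3 - 6/(n + Q) = 3 - 6/(Q + n))
m(U) = -3 (m(U) = 3*(-2 - 3 + 4)/(-3 + 4) = 3*(-1)/1 = 3*1*(-1) = -3)
l = -16 (l = -3 - 13 = -16)
(-(-3 + 2))*l - 12 = -(-3 + 2)*(-16) - 12 = -1*(-1)*(-16) - 12 = 1*(-16) - 12 = -16 - 12 = -28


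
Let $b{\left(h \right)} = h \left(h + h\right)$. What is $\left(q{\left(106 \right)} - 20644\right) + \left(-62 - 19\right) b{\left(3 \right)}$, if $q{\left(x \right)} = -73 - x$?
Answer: $-22281$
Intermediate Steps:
$b{\left(h \right)} = 2 h^{2}$ ($b{\left(h \right)} = h 2 h = 2 h^{2}$)
$\left(q{\left(106 \right)} - 20644\right) + \left(-62 - 19\right) b{\left(3 \right)} = \left(\left(-73 - 106\right) - 20644\right) + \left(-62 - 19\right) 2 \cdot 3^{2} = \left(\left(-73 - 106\right) - 20644\right) - 81 \cdot 2 \cdot 9 = \left(-179 - 20644\right) - 1458 = -20823 - 1458 = -22281$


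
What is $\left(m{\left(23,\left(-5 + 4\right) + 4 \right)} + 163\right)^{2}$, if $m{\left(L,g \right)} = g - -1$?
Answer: $27889$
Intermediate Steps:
$m{\left(L,g \right)} = 1 + g$ ($m{\left(L,g \right)} = g + 1 = 1 + g$)
$\left(m{\left(23,\left(-5 + 4\right) + 4 \right)} + 163\right)^{2} = \left(\left(1 + \left(\left(-5 + 4\right) + 4\right)\right) + 163\right)^{2} = \left(\left(1 + \left(-1 + 4\right)\right) + 163\right)^{2} = \left(\left(1 + 3\right) + 163\right)^{2} = \left(4 + 163\right)^{2} = 167^{2} = 27889$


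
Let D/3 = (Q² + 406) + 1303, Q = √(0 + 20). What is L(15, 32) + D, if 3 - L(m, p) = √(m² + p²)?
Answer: 5190 - √1249 ≈ 5154.7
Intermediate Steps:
Q = 2*√5 (Q = √20 = 2*√5 ≈ 4.4721)
D = 5187 (D = 3*(((2*√5)² + 406) + 1303) = 3*((20 + 406) + 1303) = 3*(426 + 1303) = 3*1729 = 5187)
L(m, p) = 3 - √(m² + p²)
L(15, 32) + D = (3 - √(15² + 32²)) + 5187 = (3 - √(225 + 1024)) + 5187 = (3 - √1249) + 5187 = 5190 - √1249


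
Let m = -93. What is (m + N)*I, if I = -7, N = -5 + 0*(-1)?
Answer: 686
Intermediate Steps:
N = -5 (N = -5 + 0 = -5)
(m + N)*I = (-93 - 5)*(-7) = -98*(-7) = 686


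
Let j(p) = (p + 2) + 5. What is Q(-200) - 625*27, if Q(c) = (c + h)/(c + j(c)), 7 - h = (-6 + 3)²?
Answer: -6631673/393 ≈ -16875.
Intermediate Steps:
j(p) = 7 + p (j(p) = (2 + p) + 5 = 7 + p)
h = -2 (h = 7 - (-6 + 3)² = 7 - 1*(-3)² = 7 - 1*9 = 7 - 9 = -2)
Q(c) = (-2 + c)/(7 + 2*c) (Q(c) = (c - 2)/(c + (7 + c)) = (-2 + c)/(7 + 2*c))
Q(-200) - 625*27 = (-2 - 200)/(7 + 2*(-200)) - 625*27 = -202/(7 - 400) - 1*16875 = -202/(-393) - 16875 = -1/393*(-202) - 16875 = 202/393 - 16875 = -6631673/393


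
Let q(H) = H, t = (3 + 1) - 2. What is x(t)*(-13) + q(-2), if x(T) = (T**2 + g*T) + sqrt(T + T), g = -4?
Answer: 24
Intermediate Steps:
t = 2 (t = 4 - 2 = 2)
x(T) = T**2 - 4*T + sqrt(2)*sqrt(T) (x(T) = (T**2 - 4*T) + sqrt(T + T) = (T**2 - 4*T) + sqrt(2*T) = (T**2 - 4*T) + sqrt(2)*sqrt(T) = T**2 - 4*T + sqrt(2)*sqrt(T))
x(t)*(-13) + q(-2) = (2**2 - 4*2 + sqrt(2)*sqrt(2))*(-13) - 2 = (4 - 8 + 2)*(-13) - 2 = -2*(-13) - 2 = 26 - 2 = 24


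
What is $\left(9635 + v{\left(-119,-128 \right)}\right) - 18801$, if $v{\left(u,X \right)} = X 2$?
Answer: $-9422$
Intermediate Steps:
$v{\left(u,X \right)} = 2 X$
$\left(9635 + v{\left(-119,-128 \right)}\right) - 18801 = \left(9635 + 2 \left(-128\right)\right) - 18801 = \left(9635 - 256\right) - 18801 = 9379 - 18801 = -9422$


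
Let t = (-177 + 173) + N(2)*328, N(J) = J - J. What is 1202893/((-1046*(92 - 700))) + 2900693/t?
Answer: -461185778563/635968 ≈ -7.2517e+5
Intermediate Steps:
N(J) = 0
t = -4 (t = (-177 + 173) + 0*328 = -4 + 0 = -4)
1202893/((-1046*(92 - 700))) + 2900693/t = 1202893/((-1046*(92 - 700))) + 2900693/(-4) = 1202893/((-1046*(-608))) + 2900693*(-¼) = 1202893/635968 - 2900693/4 = -461185778563/635968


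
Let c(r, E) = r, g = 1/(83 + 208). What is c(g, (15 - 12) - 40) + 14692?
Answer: 4275373/291 ≈ 14692.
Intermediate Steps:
g = 1/291 ≈ 0.0034364
c(g, (15 - 12) - 40) + 14692 = 1/291 + 14692 = 4275373/291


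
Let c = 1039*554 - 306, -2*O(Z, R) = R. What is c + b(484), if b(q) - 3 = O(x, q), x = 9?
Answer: 575061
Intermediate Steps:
O(Z, R) = -R/2
b(q) = 3 - q/2
c = 575300 (c = 575606 - 306 = 575300)
c + b(484) = 575300 + (3 - 1/2*484) = 575300 + (3 - 242) = 575300 - 239 = 575061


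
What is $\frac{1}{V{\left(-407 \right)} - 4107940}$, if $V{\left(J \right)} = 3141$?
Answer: $- \frac{1}{4104799} \approx -2.4362 \cdot 10^{-7}$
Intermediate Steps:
$\frac{1}{V{\left(-407 \right)} - 4107940} = \frac{1}{3141 - 4107940} = \frac{1}{-4104799} = - \frac{1}{4104799}$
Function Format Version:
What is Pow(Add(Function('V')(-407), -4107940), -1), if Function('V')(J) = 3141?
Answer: Rational(-1, 4104799) ≈ -2.4362e-7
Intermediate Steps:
Pow(Add(Function('V')(-407), -4107940), -1) = Pow(Add(3141, -4107940), -1) = Pow(-4104799, -1) = Rational(-1, 4104799)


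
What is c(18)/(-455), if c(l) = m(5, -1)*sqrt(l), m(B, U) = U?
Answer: 3*sqrt(2)/455 ≈ 0.0093245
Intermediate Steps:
c(l) = -sqrt(l)
c(18)/(-455) = -sqrt(18)/(-455) = -3*sqrt(2)*(-1/455) = 3*sqrt(2)/455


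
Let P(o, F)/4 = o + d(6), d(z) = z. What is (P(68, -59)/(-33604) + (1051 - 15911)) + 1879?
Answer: -109053455/8401 ≈ -12981.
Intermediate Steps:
P(o, F) = 24 + 4*o (P(o, F) = 4*(o + 6) = 4*(6 + o) = 24 + 4*o)
(P(68, -59)/(-33604) + (1051 - 15911)) + 1879 = ((24 + 4*68)/(-33604) + (1051 - 15911)) + 1879 = ((24 + 272)*(-1/33604) - 14860) + 1879 = (296*(-1/33604) - 14860) + 1879 = (-74/8401 - 14860) + 1879 = -124838934/8401 + 1879 = -109053455/8401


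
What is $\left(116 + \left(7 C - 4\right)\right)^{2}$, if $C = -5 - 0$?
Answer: $5929$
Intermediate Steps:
$C = -5$ ($C = -5 + 0 = -5$)
$\left(116 + \left(7 C - 4\right)\right)^{2} = \left(116 + \left(7 \left(-5\right) - 4\right)\right)^{2} = \left(116 - 39\right)^{2} = 77^{2} = 5929$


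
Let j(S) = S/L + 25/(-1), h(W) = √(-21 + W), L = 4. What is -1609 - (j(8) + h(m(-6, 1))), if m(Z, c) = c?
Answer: -1586 - 2*I*√5 ≈ -1586.0 - 4.4721*I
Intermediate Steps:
j(S) = -25 + S/4 (j(S) = S/4 + 25/(-1) = S*(¼) + 25*(-1) = S/4 - 25 = -25 + S/4)
-1609 - (j(8) + h(m(-6, 1))) = -1609 - ((-25 + (¼)*8) + √(-21 + 1)) = -1609 - ((-25 + 2) + √(-20)) = -1609 - (-23 + 2*I*√5) = -1609 + (23 - 2*I*√5) = -1586 - 2*I*√5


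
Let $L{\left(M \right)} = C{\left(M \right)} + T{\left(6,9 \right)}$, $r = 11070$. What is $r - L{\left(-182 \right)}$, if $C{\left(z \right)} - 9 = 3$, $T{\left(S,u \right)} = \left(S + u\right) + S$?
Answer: $11037$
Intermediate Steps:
$T{\left(S,u \right)} = u + 2 S$
$C{\left(z \right)} = 12$ ($C{\left(z \right)} = 9 + 3 = 12$)
$L{\left(M \right)} = 33$ ($L{\left(M \right)} = 12 + \left(9 + 2 \cdot 6\right) = 12 + \left(9 + 12\right) = 12 + 21 = 33$)
$r - L{\left(-182 \right)} = 11070 - 33 = 11037$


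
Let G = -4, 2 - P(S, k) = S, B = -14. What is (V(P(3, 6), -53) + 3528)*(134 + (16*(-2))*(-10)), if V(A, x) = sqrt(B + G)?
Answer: 1601712 + 1362*I*sqrt(2) ≈ 1.6017e+6 + 1926.2*I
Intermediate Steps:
P(S, k) = 2 - S
V(A, x) = 3*I*sqrt(2) (V(A, x) = sqrt(-14 - 4) = sqrt(-18) = 3*I*sqrt(2))
(V(P(3, 6), -53) + 3528)*(134 + (16*(-2))*(-10)) = (3*I*sqrt(2) + 3528)*(134 + (16*(-2))*(-10)) = (3528 + 3*I*sqrt(2))*(134 - 32*(-10)) = (3528 + 3*I*sqrt(2))*(134 + 320) = (3528 + 3*I*sqrt(2))*454 = 1601712 + 1362*I*sqrt(2)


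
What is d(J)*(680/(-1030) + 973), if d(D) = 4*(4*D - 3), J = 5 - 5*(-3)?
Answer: 30846508/103 ≈ 2.9948e+5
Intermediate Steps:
J = 20 (J = 5 + 15 = 20)
d(D) = -12 + 16*D (d(D) = 4*(-3 + 4*D) = -12 + 16*D)
d(J)*(680/(-1030) + 973) = (-12 + 16*20)*(680/(-1030) + 973) = (-12 + 320)*(680*(-1/1030) + 973) = 308*(-68/103 + 973) = 308*(100151/103) = 30846508/103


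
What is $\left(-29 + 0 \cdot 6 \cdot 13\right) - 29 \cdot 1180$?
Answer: $-34249$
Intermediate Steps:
$\left(-29 + 0 \cdot 6 \cdot 13\right) - 29 \cdot 1180 = \left(-29 + 0 \cdot 13\right) - 34220 = \left(-29 + 0\right) - 34220 = -29 - 34220 = -34249$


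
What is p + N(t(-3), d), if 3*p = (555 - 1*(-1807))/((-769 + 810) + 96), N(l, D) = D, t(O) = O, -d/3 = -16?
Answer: 22090/411 ≈ 53.747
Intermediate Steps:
d = 48 (d = -3*(-16) = 48)
p = 2362/411 (p = ((555 - 1*(-1807))/((-769 + 810) + 96))/3 = ((555 + 1807)/(41 + 96))/3 = (2362/137)/3 = (2362*(1/137))/3 = (⅓)*(2362/137) = 2362/411 ≈ 5.7470)
p + N(t(-3), d) = 2362/411 + 48 = 22090/411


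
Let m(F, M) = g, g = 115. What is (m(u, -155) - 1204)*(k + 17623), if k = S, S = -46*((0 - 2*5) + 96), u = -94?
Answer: -14883363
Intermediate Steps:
S = -3956 (S = -46*((0 - 10) + 96) = -46*(-10 + 96) = -46*86 = -3956)
k = -3956
m(F, M) = 115
(m(u, -155) - 1204)*(k + 17623) = (115 - 1204)*(-3956 + 17623) = -1089*13667 = -14883363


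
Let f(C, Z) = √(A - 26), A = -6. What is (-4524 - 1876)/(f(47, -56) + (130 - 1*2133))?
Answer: 12819200/4012041 + 25600*I*√2/4012041 ≈ 3.1952 + 0.0090238*I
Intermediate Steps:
f(C, Z) = 4*I*√2 (f(C, Z) = √(-6 - 26) = √(-32) = 4*I*√2)
(-4524 - 1876)/(f(47, -56) + (130 - 1*2133)) = (-4524 - 1876)/(4*I*√2 + (130 - 1*2133)) = -6400/(4*I*√2 + (130 - 2133)) = -6400/(4*I*√2 - 2003) = -6400/(-2003 + 4*I*√2)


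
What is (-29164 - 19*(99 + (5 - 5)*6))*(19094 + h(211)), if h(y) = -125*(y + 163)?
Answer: 858580520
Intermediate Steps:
h(y) = -20375 - 125*y (h(y) = -125*(163 + y) = -20375 - 125*y)
(-29164 - 19*(99 + (5 - 5)*6))*(19094 + h(211)) = (-29164 - 19*(99 + (5 - 5)*6))*(19094 + (-20375 - 125*211)) = (-29164 - 19*(99 + 0*6))*(19094 + (-20375 - 26375)) = (-29164 - 19*(99 + 0))*(19094 - 46750) = (-29164 - 19*99)*(-27656) = (-29164 - 1881)*(-27656) = -31045*(-27656) = 858580520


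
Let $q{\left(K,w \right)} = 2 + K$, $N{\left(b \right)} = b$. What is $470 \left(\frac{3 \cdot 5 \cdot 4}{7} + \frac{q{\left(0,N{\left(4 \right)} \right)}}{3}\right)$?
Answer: $\frac{91180}{21} \approx 4341.9$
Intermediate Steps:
$470 \left(\frac{3 \cdot 5 \cdot 4}{7} + \frac{q{\left(0,N{\left(4 \right)} \right)}}{3}\right) = 470 \left(\frac{3 \cdot 5 \cdot 4}{7} + \frac{2 + 0}{3}\right) = 470 \left(15 \cdot 4 \cdot \frac{1}{7} + 2 \cdot \frac{1}{3}\right) = 470 \left(60 \cdot \frac{1}{7} + \frac{2}{3}\right) = 470 \left(\frac{60}{7} + \frac{2}{3}\right) = 470 \cdot \frac{194}{21} = \frac{91180}{21}$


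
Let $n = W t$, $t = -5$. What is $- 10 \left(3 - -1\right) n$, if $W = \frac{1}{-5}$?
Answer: $-40$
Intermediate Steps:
$W = - \frac{1}{5} \approx -0.2$
$n = 1$ ($n = \left(- \frac{1}{5}\right) \left(-5\right) = 1$)
$- 10 \left(3 - -1\right) n = - 10 \left(3 - -1\right) 1 = - 10 \left(3 + 1\right) 1 = \left(-10\right) 4 \cdot 1 = \left(-40\right) 1 = -40$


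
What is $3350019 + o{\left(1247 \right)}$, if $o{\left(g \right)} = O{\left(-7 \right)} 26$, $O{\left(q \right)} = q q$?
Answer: $3351293$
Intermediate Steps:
$O{\left(q \right)} = q^{2}$
$o{\left(g \right)} = 1274$ ($o{\left(g \right)} = \left(-7\right)^{2} \cdot 26 = 49 \cdot 26 = 1274$)
$3350019 + o{\left(1247 \right)} = 3350019 + 1274 = 3351293$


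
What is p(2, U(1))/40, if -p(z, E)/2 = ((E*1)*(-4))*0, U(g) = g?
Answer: 0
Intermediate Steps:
p(z, E) = 0 (p(z, E) = -2*(E*1)*(-4)*0 = -2*E*(-4)*0 = -2*(-4*E)*0 = -2*0 = 0)
p(2, U(1))/40 = 0/40 = (1/40)*0 = 0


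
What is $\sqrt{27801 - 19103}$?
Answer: $\sqrt{8698} \approx 93.263$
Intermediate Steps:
$\sqrt{27801 - 19103} = \sqrt{8698}$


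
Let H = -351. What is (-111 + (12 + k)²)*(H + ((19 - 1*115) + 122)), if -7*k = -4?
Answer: -749125/49 ≈ -15288.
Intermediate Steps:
k = 4/7 (k = -⅐*(-4) = 4/7 ≈ 0.57143)
(-111 + (12 + k)²)*(H + ((19 - 1*115) + 122)) = (-111 + (12 + 4/7)²)*(-351 + ((19 - 1*115) + 122)) = (-111 + (88/7)²)*(-351 + ((19 - 115) + 122)) = (-111 + 7744/49)*(-351 + (-96 + 122)) = 2305*(-351 + 26)/49 = (2305/49)*(-325) = -749125/49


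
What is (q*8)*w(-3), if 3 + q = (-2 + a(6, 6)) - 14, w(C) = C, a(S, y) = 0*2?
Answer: 456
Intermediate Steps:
a(S, y) = 0
q = -19 (q = -3 + ((-2 + 0) - 14) = -3 + (-2 - 14) = -3 - 16 = -19)
(q*8)*w(-3) = -19*8*(-3) = -152*(-3) = 456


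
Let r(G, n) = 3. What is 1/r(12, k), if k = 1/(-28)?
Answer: 1/3 ≈ 0.33333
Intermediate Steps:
k = -1/28 ≈ -0.035714
1/r(12, k) = 1/3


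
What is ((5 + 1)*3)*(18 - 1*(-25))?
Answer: 774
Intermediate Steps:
((5 + 1)*3)*(18 - 1*(-25)) = (6*3)*(18 + 25) = 18*43 = 774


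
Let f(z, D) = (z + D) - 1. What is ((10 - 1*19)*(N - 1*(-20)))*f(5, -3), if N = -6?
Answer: -126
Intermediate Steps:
f(z, D) = -1 + D + z (f(z, D) = (D + z) - 1 = -1 + D + z)
((10 - 1*19)*(N - 1*(-20)))*f(5, -3) = ((10 - 1*19)*(-6 - 1*(-20)))*(-1 - 3 + 5) = ((10 - 19)*(-6 + 20))*1 = -9*14*1 = -126*1 = -126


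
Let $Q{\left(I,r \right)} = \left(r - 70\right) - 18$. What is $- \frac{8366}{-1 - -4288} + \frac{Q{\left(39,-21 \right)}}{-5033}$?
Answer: $- \frac{41638795}{21576471} \approx -1.9298$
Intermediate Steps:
$Q{\left(I,r \right)} = -88 + r$ ($Q{\left(I,r \right)} = \left(-70 + r\right) - 18 = -88 + r$)
$- \frac{8366}{-1 - -4288} + \frac{Q{\left(39,-21 \right)}}{-5033} = - \frac{8366}{-1 - -4288} + \frac{-88 - 21}{-5033} = - \frac{8366}{-1 + 4288} - - \frac{109}{5033} = - \frac{8366}{4287} + \frac{109}{5033} = - \frac{41638795}{21576471}$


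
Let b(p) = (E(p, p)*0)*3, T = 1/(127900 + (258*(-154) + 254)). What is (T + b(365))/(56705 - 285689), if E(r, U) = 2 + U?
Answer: -1/20247223248 ≈ -4.9389e-11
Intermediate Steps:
T = 1/88422 (T = 1/(127900 + (-39732 + 254)) = 1/(127900 - 39478) = 1/88422 ≈ 1.1309e-5)
b(p) = 0 (b(p) = ((2 + p)*0)*3 = 0*3 = 0)
(T + b(365))/(56705 - 285689) = (1/88422 + 0)/(56705 - 285689) = (1/88422)/(-228984) = (1/88422)*(-1/228984) = -1/20247223248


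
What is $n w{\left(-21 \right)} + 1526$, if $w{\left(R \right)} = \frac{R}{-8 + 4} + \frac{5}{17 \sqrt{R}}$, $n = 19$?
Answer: $\frac{6503}{4} - \frac{95 i \sqrt{21}}{357} \approx 1625.8 - 1.2195 i$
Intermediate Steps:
$w{\left(R \right)} = - \frac{R}{4} + \frac{5}{17 \sqrt{R}}$ ($w{\left(R \right)} = \frac{R}{-4} + 5 \frac{1}{17 \sqrt{R}} = R \left(- \frac{1}{4}\right) + \frac{5}{17 \sqrt{R}} = - \frac{R}{4} + \frac{5}{17 \sqrt{R}}$)
$n w{\left(-21 \right)} + 1526 = 19 \left(\left(- \frac{1}{4}\right) \left(-21\right) + \frac{5}{17 i \sqrt{21}}\right) + 1526 = 19 \left(\frac{21}{4} + \frac{5 \left(- \frac{i \sqrt{21}}{21}\right)}{17}\right) + 1526 = 19 \left(\frac{21}{4} - \frac{5 i \sqrt{21}}{357}\right) + 1526 = \left(\frac{399}{4} - \frac{95 i \sqrt{21}}{357}\right) + 1526 = \frac{6503}{4} - \frac{95 i \sqrt{21}}{357}$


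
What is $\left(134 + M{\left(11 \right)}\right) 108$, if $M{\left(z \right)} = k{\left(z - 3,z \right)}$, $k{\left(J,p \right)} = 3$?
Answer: $14796$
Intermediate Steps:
$M{\left(z \right)} = 3$
$\left(134 + M{\left(11 \right)}\right) 108 = \left(134 + 3\right) 108 = 137 \cdot 108 = 14796$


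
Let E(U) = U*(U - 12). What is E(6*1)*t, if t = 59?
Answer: -2124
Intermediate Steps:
E(U) = U*(-12 + U)
E(6*1)*t = ((6*1)*(-12 + 6*1))*59 = (6*(-12 + 6))*59 = (6*(-6))*59 = -36*59 = -2124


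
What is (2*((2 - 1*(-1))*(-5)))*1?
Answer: -30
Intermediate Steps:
(2*((2 - 1*(-1))*(-5)))*1 = (2*((2 + 1)*(-5)))*1 = (2*(3*(-5)))*1 = (2*(-15))*1 = -30*1 = -30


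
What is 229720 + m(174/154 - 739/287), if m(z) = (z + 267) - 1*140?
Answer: 725622417/3157 ≈ 2.2985e+5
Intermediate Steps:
m(z) = 127 + z (m(z) = (267 + z) - 140 = 127 + z)
229720 + m(174/154 - 739/287) = 229720 + (127 + (174/154 - 739/287)) = 229720 + (127 + (174*(1/154) - 739*1/287)) = 229720 + (127 + (87/77 - 739/287)) = 229720 + (127 - 4562/3157) = 229720 + 396377/3157 = 725622417/3157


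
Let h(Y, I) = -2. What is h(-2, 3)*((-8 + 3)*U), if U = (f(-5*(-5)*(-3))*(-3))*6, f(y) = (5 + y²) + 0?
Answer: -1013400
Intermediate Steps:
f(y) = 5 + y²
U = -101340 (U = ((5 + (-5*(-5)*(-3))²)*(-3))*6 = ((5 + (25*(-3))²)*(-3))*6 = ((5 + (-75)²)*(-3))*6 = ((5 + 5625)*(-3))*6 = (5630*(-3))*6 = -16890*6 = -101340)
h(-2, 3)*((-8 + 3)*U) = -2*(-8 + 3)*(-101340) = -(-10)*(-101340) = -2*506700 = -1013400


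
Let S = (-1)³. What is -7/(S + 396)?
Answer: -7/395 ≈ -0.017722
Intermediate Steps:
S = -1
-7/(S + 396) = -7/(-1 + 396) = -7/395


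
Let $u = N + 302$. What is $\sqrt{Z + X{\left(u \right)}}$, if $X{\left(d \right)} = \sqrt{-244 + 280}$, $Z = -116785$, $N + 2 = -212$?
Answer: $13 i \sqrt{691} \approx 341.73 i$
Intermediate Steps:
$N = -214$ ($N = -2 - 212 = -214$)
$u = 88$ ($u = -214 + 302 = 88$)
$X{\left(d \right)} = 6$ ($X{\left(d \right)} = \sqrt{36} = 6$)
$\sqrt{Z + X{\left(u \right)}} = \sqrt{-116785 + 6} = \sqrt{-116779} = 13 i \sqrt{691}$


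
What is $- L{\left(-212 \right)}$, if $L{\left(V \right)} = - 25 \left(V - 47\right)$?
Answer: $-6475$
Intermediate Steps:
$L{\left(V \right)} = 1175 - 25 V$ ($L{\left(V \right)} = - 25 \left(-47 + V\right) = 1175 - 25 V$)
$- L{\left(-212 \right)} = - (1175 - -5300) = - (1175 + 5300) = \left(-1\right) 6475 = -6475$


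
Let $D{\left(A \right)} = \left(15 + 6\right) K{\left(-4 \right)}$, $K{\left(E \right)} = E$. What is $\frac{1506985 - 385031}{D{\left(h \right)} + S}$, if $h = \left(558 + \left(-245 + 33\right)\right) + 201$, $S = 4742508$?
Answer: $\frac{560977}{2371212} \approx 0.23658$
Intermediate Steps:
$h = 547$ ($h = \left(558 - 212\right) + 201 = 346 + 201 = 547$)
$D{\left(A \right)} = -84$ ($D{\left(A \right)} = \left(15 + 6\right) \left(-4\right) = 21 \left(-4\right) = -84$)
$\frac{1506985 - 385031}{D{\left(h \right)} + S} = \frac{1506985 - 385031}{-84 + 4742508} = \frac{1121954}{4742424} = 1121954 \cdot \frac{1}{4742424} = \frac{560977}{2371212}$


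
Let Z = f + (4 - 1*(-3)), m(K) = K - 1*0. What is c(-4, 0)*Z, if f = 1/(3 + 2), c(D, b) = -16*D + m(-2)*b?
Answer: 2304/5 ≈ 460.80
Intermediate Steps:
m(K) = K (m(K) = K + 0 = K)
c(D, b) = -16*D - 2*b
f = ⅕ (f = 1/5 = ⅕ ≈ 0.20000)
Z = 36/5 (Z = ⅕ + (4 - 1*(-3)) = ⅕ + (4 + 3) = ⅕ + 7 = 36/5 ≈ 7.2000)
c(-4, 0)*Z = (-16*(-4) - 2*0)*(36/5) = (64 + 0)*(36/5) = 64*(36/5) = 2304/5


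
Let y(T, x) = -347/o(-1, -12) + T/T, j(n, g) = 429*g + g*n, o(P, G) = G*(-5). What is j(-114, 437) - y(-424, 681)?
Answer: 8259587/60 ≈ 1.3766e+5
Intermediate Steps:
o(P, G) = -5*G
y(T, x) = -287/60 (y(T, x) = -347/((-5*(-12))) + T/T = -347/60 + 1 = -287/60)
j(-114, 437) - y(-424, 681) = 437*(429 - 114) - 1*(-287/60) = 437*315 + 287/60 = 137655 + 287/60 = 8259587/60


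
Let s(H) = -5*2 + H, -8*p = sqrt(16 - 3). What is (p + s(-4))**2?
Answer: (112 + sqrt(13))**2/64 ≈ 208.82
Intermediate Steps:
p = -sqrt(13)/8 (p = -sqrt(16 - 3)/8 = -sqrt(13)/8 ≈ -0.45069)
s(H) = -10 + H
(p + s(-4))**2 = (-sqrt(13)/8 + (-10 - 4))**2 = (-sqrt(13)/8 - 14)**2 = (-14 - sqrt(13)/8)**2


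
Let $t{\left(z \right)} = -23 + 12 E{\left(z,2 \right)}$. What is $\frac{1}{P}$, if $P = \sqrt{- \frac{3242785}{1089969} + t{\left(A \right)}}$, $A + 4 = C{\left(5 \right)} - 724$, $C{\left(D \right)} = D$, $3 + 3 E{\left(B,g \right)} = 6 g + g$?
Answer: $\frac{\sqrt{5353536429129}}{9823282} \approx 0.23554$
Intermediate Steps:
$E{\left(B,g \right)} = -1 + \frac{7 g}{3}$ ($E{\left(B,g \right)} = -1 + \frac{6 g + g}{3} = -1 + \frac{7 g}{3}$)
$A = -723$ ($A = -4 + \left(5 - 724\right) = -4 - 719 = -723$)
$t{\left(z \right)} = 21$ ($t{\left(z \right)} = -23 + 12 \left(-1 + \frac{7}{3} \cdot 2\right) = -23 + 12 \left(-1 + \frac{14}{3}\right) = -23 + 12 \cdot \frac{11}{3} = -23 + 44 = 21$)
$P = \frac{2 \sqrt{5353536429129}}{1089969}$ ($P = \sqrt{- \frac{3242785}{1089969} + 21} = \sqrt{\frac{19646564}{1089969}} = \frac{2 \sqrt{5353536429129}}{1089969} \approx 4.2456$)
$\frac{1}{P} = \frac{1}{\frac{2}{1089969} \sqrt{5353536429129}} = \frac{\sqrt{5353536429129}}{9823282}$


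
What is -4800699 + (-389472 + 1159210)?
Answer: -4030961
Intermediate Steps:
-4800699 + (-389472 + 1159210) = -4800699 + 769738 = -4030961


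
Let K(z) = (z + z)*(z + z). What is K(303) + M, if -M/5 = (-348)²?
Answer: -238284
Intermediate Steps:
K(z) = 4*z² (K(z) = (2*z)*(2*z) = 4*z²)
M = -605520 (M = -5*(-348)² = -5*121104 = -605520)
K(303) + M = 4*303² - 605520 = 4*91809 - 605520 = 367236 - 605520 = -238284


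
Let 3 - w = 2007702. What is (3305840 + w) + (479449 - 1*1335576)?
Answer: 442014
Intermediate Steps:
w = -2007699 (w = 3 - 1*2007702 = 3 - 2007702 = -2007699)
(3305840 + w) + (479449 - 1*1335576) = (3305840 - 2007699) + (479449 - 1*1335576) = 1298141 + (479449 - 1335576) = 1298141 - 856127 = 442014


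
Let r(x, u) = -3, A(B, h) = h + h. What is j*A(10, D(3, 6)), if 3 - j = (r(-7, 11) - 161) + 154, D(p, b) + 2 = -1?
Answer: -78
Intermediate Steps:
D(p, b) = -3 (D(p, b) = -2 - 1 = -3)
A(B, h) = 2*h
j = 13 (j = 3 - ((-3 - 161) + 154) = 3 - (-164 + 154) = 3 - 1*(-10) = 3 + 10 = 13)
j*A(10, D(3, 6)) = 13*(2*(-3)) = 13*(-6) = -78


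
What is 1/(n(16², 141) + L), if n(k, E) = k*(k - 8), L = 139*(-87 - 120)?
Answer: 1/34715 ≈ 2.8806e-5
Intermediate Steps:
L = -28773 (L = 139*(-207) = -28773)
n(k, E) = k*(-8 + k)
1/(n(16², 141) + L) = 1/(16²*(-8 + 16²) - 28773) = 1/(256*(-8 + 256) - 28773) = 1/(256*248 - 28773) = 1/(63488 - 28773) = 1/34715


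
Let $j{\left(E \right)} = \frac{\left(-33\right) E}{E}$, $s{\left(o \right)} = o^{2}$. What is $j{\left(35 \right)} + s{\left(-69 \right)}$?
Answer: $4728$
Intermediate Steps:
$j{\left(E \right)} = -33$
$j{\left(35 \right)} + s{\left(-69 \right)} = -33 + \left(-69\right)^{2} = -33 + 4761 = 4728$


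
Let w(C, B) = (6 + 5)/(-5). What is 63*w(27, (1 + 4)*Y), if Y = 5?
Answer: -693/5 ≈ -138.60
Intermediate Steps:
w(C, B) = -11/5 (w(C, B) = 11*(-⅕) = -11/5)
63*w(27, (1 + 4)*Y) = 63*(-11/5) = -693/5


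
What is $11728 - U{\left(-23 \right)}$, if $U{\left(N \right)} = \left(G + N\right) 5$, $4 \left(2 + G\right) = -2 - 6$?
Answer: $11863$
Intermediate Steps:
$G = -4$ ($G = -2 + \frac{-2 - 6}{4} = -2 + \frac{1}{4} \left(-8\right) = -2 - 2 = -4$)
$U{\left(N \right)} = -20 + 5 N$ ($U{\left(N \right)} = \left(-4 + N\right) 5 = -20 + 5 N$)
$11728 - U{\left(-23 \right)} = 11728 - \left(-20 + 5 \left(-23\right)\right) = 11728 - \left(-20 - 115\right) = 11728 - -135 = 11728 + 135 = 11863$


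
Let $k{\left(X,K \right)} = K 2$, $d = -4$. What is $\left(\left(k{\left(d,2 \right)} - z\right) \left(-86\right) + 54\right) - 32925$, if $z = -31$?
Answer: $-35881$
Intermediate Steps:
$k{\left(X,K \right)} = 2 K$
$\left(\left(k{\left(d,2 \right)} - z\right) \left(-86\right) + 54\right) - 32925 = \left(\left(2 \cdot 2 - -31\right) \left(-86\right) + 54\right) - 32925 = \left(\left(4 + 31\right) \left(-86\right) + 54\right) - 32925 = \left(35 \left(-86\right) + 54\right) - 32925 = \left(-3010 + 54\right) - 32925 = -2956 - 32925 = -35881$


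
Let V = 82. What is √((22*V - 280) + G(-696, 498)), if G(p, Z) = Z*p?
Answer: 2*I*√86271 ≈ 587.44*I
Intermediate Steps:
√((22*V - 280) + G(-696, 498)) = √((22*82 - 280) + 498*(-696)) = √((1804 - 280) - 346608) = √(1524 - 346608) = √(-345084) = 2*I*√86271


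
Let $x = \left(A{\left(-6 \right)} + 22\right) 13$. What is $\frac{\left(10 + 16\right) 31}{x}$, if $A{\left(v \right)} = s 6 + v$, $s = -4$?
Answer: $- \frac{31}{4} \approx -7.75$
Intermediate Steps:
$A{\left(v \right)} = -24 + v$ ($A{\left(v \right)} = \left(-4\right) 6 + v = -24 + v$)
$x = -104$ ($x = \left(\left(-24 - 6\right) + 22\right) 13 = \left(-30 + 22\right) 13 = \left(-8\right) 13 = -104$)
$\frac{\left(10 + 16\right) 31}{x} = \frac{\left(10 + 16\right) 31}{-104} = 26 \cdot 31 \left(- \frac{1}{104}\right) = 806 \left(- \frac{1}{104}\right) = - \frac{31}{4}$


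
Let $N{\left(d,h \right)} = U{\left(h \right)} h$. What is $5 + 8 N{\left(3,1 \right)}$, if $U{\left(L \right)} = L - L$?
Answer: $5$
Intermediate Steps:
$U{\left(L \right)} = 0$
$N{\left(d,h \right)} = 0$ ($N{\left(d,h \right)} = 0 h = 0$)
$5 + 8 N{\left(3,1 \right)} = 5 + 8 \cdot 0 = 5 + 0 = 5$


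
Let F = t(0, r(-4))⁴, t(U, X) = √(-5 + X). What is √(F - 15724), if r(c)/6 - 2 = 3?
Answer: I*√15099 ≈ 122.88*I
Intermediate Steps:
r(c) = 30 (r(c) = 12 + 6*3 = 12 + 18 = 30)
F = 625 (F = (√(-5 + 30))⁴ = (√25)⁴ = 5⁴ = 625)
√(F - 15724) = √(625 - 15724) = √(-15099) = I*√15099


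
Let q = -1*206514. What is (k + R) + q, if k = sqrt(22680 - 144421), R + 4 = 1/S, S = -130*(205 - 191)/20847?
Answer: -375883607/1820 + I*sqrt(121741) ≈ -2.0653e+5 + 348.91*I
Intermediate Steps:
q = -206514
S = -1820/20847 (S = -130*14*(1/20847) = -1820*1/20847 = -1820/20847 ≈ -0.087303)
R = -28127/1820 (R = -4 + 1/(-1820/20847) = -4 - 20847/1820 = -28127/1820 ≈ -15.454)
k = I*sqrt(121741) (k = sqrt(-121741) = I*sqrt(121741) ≈ 348.91*I)
(k + R) + q = (I*sqrt(121741) - 28127/1820) - 206514 = (-28127/1820 + I*sqrt(121741)) - 206514 = -375883607/1820 + I*sqrt(121741)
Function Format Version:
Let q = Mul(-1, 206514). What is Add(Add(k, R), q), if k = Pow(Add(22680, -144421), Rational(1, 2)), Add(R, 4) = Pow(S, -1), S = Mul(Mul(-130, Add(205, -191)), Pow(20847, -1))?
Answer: Add(Rational(-375883607, 1820), Mul(I, Pow(121741, Rational(1, 2)))) ≈ Add(-2.0653e+5, Mul(348.91, I))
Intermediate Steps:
q = -206514
S = Rational(-1820, 20847) (S = Mul(Mul(-130, 14), Rational(1, 20847)) = Mul(-1820, Rational(1, 20847)) = Rational(-1820, 20847) ≈ -0.087303)
R = Rational(-28127, 1820) (R = Add(-4, Pow(Rational(-1820, 20847), -1)) = Add(-4, Rational(-20847, 1820)) = Rational(-28127, 1820) ≈ -15.454)
k = Mul(I, Pow(121741, Rational(1, 2))) (k = Pow(-121741, Rational(1, 2)) = Mul(I, Pow(121741, Rational(1, 2))) ≈ Mul(348.91, I))
Add(Add(k, R), q) = Add(Add(Mul(I, Pow(121741, Rational(1, 2))), Rational(-28127, 1820)), -206514) = Add(Add(Rational(-28127, 1820), Mul(I, Pow(121741, Rational(1, 2)))), -206514) = Add(Rational(-375883607, 1820), Mul(I, Pow(121741, Rational(1, 2))))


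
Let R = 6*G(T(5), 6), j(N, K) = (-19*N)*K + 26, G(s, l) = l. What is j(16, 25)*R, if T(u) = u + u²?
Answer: -272664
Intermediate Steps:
j(N, K) = 26 - 19*K*N (j(N, K) = -19*K*N + 26 = 26 - 19*K*N)
R = 36 (R = 6*6 = 36)
j(16, 25)*R = (26 - 19*25*16)*36 = (26 - 7600)*36 = -7574*36 = -272664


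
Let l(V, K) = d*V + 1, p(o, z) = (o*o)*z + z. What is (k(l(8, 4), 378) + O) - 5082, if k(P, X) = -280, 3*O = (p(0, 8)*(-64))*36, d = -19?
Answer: -11506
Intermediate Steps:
p(o, z) = z + z*o**2 (p(o, z) = o**2*z + z = z*o**2 + z = z + z*o**2)
l(V, K) = 1 - 19*V (l(V, K) = -19*V + 1 = 1 - 19*V)
O = -6144 (O = (((8*(1 + 0**2))*(-64))*36)/3 = (((8*(1 + 0))*(-64))*36)/3 = (((8*1)*(-64))*36)/3 = ((8*(-64))*36)/3 = (-512*36)/3 = (1/3)*(-18432) = -6144)
(k(l(8, 4), 378) + O) - 5082 = (-280 - 6144) - 5082 = -6424 - 5082 = -11506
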